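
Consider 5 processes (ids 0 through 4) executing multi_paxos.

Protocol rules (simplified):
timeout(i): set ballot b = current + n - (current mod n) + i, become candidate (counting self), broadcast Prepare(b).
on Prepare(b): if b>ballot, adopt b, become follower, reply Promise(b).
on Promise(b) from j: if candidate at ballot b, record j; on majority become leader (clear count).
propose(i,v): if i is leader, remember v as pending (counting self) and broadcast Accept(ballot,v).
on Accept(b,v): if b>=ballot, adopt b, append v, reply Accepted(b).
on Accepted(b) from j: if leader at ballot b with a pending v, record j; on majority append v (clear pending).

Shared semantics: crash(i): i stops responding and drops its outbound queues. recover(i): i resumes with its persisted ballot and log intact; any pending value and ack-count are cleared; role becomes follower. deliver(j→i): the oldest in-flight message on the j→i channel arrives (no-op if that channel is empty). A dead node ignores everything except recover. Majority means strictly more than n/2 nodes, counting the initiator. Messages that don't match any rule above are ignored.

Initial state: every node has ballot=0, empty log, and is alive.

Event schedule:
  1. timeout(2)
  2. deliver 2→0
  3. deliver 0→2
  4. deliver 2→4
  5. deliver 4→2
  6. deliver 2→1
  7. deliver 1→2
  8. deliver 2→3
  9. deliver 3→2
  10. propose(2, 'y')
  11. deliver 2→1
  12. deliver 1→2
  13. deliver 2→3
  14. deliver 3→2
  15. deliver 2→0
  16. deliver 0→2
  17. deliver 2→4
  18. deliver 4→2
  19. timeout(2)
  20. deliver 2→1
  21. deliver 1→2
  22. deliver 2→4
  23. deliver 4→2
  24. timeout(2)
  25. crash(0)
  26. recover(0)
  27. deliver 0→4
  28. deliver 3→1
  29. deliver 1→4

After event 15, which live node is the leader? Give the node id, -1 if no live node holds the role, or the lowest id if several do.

step 1 timeout(2): 2={cand,b=7,log=-}
step 2 deliver 2→0: 0={foll,b=7,log=-}
step 3 deliver 0→2: —
step 4 deliver 2→4: 4={foll,b=7,log=-}
step 5 deliver 4→2: 2={lead,b=7,log=-}
step 6 deliver 2→1: 1={foll,b=7,log=-}
step 7 deliver 1→2: —
step 8 deliver 2→3: 3={foll,b=7,log=-}
step 9 deliver 3→2: —
step 10 propose(2,'y'): —
step 11 deliver 2→1: 1={foll,b=7,log=y}
step 12 deliver 1→2: —
step 13 deliver 2→3: 3={foll,b=7,log=y}
step 14 deliver 3→2: 2={lead,b=7,log=y}
step 15 deliver 2→0: 0={foll,b=7,log=y}

2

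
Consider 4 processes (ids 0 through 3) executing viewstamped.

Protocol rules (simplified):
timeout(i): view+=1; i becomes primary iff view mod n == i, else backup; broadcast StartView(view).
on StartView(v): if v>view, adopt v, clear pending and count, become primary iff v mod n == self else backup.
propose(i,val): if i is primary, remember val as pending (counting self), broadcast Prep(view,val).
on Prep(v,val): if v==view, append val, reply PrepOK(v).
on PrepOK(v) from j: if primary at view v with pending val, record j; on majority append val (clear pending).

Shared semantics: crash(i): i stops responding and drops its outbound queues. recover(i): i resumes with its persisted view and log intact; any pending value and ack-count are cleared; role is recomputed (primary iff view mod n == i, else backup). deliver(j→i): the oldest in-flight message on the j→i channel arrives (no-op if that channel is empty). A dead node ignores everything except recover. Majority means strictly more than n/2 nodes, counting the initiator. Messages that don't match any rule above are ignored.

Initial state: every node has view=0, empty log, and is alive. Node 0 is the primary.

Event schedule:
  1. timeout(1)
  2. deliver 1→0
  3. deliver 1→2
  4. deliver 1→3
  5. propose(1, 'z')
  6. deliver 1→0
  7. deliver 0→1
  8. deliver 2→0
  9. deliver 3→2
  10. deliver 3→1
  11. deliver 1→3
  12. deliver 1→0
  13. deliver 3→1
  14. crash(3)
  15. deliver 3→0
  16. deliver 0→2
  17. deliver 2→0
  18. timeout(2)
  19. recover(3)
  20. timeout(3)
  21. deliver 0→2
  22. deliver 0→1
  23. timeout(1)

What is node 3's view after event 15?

[1] timeout(1) → N1(prim v1 [-])
[2] deliver 1→0 → N0(back v1 [-])
[3] deliver 1→2 → N2(back v1 [-])
[4] deliver 1→3 → N3(back v1 [-])
[5] propose(1,'z') → ∅
[6] deliver 1→0 → N0(back v1 [z])
[7] deliver 0→1 → ∅
[8] deliver 2→0 → ∅
[9] deliver 3→2 → ∅
[10] deliver 3→1 → ∅
[11] deliver 1→3 → N3(back v1 [z])
[12] deliver 1→0 → ∅
[13] deliver 3→1 → N1(prim v1 [z])
[14] crash(3) → N3(✗back v1 [z])
[15] deliver 3→0 → ∅

1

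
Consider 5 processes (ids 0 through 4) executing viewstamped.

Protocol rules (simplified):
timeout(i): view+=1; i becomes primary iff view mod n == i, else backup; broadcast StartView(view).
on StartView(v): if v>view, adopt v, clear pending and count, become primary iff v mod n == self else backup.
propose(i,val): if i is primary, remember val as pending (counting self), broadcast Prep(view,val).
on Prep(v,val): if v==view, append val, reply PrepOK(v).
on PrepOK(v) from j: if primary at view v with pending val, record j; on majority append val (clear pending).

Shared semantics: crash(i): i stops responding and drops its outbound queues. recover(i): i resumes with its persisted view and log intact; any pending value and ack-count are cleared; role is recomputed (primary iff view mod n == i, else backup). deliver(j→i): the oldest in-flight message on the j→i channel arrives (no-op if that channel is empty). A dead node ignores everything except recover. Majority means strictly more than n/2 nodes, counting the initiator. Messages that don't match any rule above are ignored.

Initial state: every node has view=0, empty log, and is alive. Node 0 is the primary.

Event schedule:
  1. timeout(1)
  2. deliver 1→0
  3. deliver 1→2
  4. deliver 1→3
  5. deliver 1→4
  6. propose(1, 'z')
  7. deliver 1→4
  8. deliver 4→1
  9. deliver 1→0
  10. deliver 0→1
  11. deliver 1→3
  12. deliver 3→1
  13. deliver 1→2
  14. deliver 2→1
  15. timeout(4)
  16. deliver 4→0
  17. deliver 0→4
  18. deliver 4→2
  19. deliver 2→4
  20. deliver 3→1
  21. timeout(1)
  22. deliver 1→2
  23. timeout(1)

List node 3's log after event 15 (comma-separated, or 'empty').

step 1 timeout(1): 1={prim,v=1,log=-}
step 2 deliver 1→0: 0={back,v=1,log=-}
step 3 deliver 1→2: 2={back,v=1,log=-}
step 4 deliver 1→3: 3={back,v=1,log=-}
step 5 deliver 1→4: 4={back,v=1,log=-}
step 6 propose(1,'z'): —
step 7 deliver 1→4: 4={back,v=1,log=z}
step 8 deliver 4→1: —
step 9 deliver 1→0: 0={back,v=1,log=z}
step 10 deliver 0→1: 1={prim,v=1,log=z}
step 11 deliver 1→3: 3={back,v=1,log=z}
step 12 deliver 3→1: —
step 13 deliver 1→2: 2={back,v=1,log=z}
step 14 deliver 2→1: —
step 15 timeout(4): 4={back,v=2,log=z}

z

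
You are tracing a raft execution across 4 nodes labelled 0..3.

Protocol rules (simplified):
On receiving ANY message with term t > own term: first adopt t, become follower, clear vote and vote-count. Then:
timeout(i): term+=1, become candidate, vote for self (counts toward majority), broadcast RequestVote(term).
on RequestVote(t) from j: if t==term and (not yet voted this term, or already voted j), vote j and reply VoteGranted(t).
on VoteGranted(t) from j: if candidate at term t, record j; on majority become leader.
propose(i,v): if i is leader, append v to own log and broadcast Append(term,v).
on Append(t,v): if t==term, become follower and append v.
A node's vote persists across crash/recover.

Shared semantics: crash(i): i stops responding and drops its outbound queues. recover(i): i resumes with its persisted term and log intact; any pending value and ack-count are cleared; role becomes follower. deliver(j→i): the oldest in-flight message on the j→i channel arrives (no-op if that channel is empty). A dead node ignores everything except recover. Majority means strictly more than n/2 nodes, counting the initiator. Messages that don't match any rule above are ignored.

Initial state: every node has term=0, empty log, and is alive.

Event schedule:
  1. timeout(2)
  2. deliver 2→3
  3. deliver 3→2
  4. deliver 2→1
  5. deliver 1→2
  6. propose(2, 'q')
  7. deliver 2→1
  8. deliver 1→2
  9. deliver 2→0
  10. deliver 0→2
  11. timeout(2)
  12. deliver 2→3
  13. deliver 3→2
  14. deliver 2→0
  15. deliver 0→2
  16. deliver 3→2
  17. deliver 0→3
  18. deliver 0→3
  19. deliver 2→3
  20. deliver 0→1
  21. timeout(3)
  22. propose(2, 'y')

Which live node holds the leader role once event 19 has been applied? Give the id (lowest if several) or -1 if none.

step 1 timeout(2): 2={cand,t=1,log=-}
step 2 deliver 2→3: 3={foll,t=1,log=-}
step 3 deliver 3→2: —
step 4 deliver 2→1: 1={foll,t=1,log=-}
step 5 deliver 1→2: 2={lead,t=1,log=-}
step 6 propose(2,'q'): 2={lead,t=1,log=q}
step 7 deliver 2→1: 1={foll,t=1,log=q}
step 8 deliver 1→2: —
step 9 deliver 2→0: 0={foll,t=1,log=-}
step 10 deliver 0→2: —
step 11 timeout(2): 2={cand,t=2,log=q}
step 12 deliver 2→3: 3={foll,t=1,log=q}
step 13 deliver 3→2: —
step 14 deliver 2→0: 0={foll,t=1,log=q}
step 15 deliver 0→2: —
step 16 deliver 3→2: —
step 17 deliver 0→3: —
step 18 deliver 0→3: —
step 19 deliver 2→3: 3={foll,t=2,log=q}

-1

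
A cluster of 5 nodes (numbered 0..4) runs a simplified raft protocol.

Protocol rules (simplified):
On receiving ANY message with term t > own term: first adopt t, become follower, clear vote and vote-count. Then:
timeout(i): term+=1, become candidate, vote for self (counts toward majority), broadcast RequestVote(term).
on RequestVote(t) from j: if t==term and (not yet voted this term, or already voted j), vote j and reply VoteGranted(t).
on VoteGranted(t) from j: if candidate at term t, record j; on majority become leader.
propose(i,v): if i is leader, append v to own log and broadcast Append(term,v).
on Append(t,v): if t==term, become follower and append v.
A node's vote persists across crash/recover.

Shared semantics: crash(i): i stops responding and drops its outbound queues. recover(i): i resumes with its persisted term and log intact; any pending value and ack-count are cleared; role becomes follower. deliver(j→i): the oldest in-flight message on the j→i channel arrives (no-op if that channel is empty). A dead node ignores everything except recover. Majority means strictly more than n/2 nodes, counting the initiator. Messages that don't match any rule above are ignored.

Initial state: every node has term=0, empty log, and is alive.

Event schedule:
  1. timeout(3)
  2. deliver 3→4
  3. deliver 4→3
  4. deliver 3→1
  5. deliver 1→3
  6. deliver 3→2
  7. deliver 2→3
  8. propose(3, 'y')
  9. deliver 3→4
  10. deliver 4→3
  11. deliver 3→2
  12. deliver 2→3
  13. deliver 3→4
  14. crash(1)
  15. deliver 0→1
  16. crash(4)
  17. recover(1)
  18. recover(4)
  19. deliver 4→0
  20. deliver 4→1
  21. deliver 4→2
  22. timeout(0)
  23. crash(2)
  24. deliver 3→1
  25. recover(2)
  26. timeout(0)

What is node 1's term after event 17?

1. timeout(3):  <3:cand t1 ->
2. deliver 3→4:  <4:foll t1 ->
3. deliver 4→3:  nop
4. deliver 3→1:  <1:foll t1 ->
5. deliver 1→3:  <3:lead t1 ->
6. deliver 3→2:  <2:foll t1 ->
7. deliver 2→3:  nop
8. propose(3,'y'):  <3:lead t1 y>
9. deliver 3→4:  <4:foll t1 y>
10. deliver 4→3:  nop
11. deliver 3→2:  <2:foll t1 y>
12. deliver 2→3:  nop
13. deliver 3→4:  nop
14. crash(1):  <1:✗foll t1 ->
15. deliver 0→1:  nop
16. crash(4):  <4:✗foll t1 y>
17. recover(1):  <1:foll t1 ->

1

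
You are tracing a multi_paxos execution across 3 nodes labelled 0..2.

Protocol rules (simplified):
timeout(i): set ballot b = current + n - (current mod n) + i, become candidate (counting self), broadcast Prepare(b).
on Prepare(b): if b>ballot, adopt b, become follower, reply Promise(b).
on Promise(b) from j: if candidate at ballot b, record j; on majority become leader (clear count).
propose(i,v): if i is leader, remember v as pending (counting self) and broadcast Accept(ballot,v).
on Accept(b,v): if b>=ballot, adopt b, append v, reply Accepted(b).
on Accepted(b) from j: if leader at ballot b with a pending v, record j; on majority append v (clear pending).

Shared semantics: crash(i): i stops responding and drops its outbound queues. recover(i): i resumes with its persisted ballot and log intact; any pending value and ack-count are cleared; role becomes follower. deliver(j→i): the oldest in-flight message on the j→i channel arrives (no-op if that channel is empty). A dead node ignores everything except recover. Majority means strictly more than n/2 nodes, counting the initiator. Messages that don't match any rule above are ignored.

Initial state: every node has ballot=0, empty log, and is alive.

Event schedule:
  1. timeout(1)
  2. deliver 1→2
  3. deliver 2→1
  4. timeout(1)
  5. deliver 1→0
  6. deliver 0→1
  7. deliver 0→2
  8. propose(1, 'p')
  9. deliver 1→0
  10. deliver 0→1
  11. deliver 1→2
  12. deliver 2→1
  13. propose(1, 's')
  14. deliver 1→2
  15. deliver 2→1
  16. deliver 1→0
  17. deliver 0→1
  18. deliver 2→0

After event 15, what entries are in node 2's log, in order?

e1 timeout(1): 1[cand,b=4,-]
e2 deliver 1→2: 2[foll,b=4,-]
e3 deliver 2→1: 1[lead,b=4,-]
e4 timeout(1): 1[cand,b=7,-]
e5 deliver 1→0: 0[foll,b=4,-]
e6 deliver 0→1: ·
e7 deliver 0→2: ·
e8 propose(1,'p'): ·
e9 deliver 1→0: 0[foll,b=7,-]
e10 deliver 0→1: 1[lead,b=7,-]
e11 deliver 1→2: 2[foll,b=7,-]
e12 deliver 2→1: ·
e13 propose(1,'s'): ·
e14 deliver 1→2: 2[foll,b=7,s]
e15 deliver 2→1: 1[lead,b=7,s]

s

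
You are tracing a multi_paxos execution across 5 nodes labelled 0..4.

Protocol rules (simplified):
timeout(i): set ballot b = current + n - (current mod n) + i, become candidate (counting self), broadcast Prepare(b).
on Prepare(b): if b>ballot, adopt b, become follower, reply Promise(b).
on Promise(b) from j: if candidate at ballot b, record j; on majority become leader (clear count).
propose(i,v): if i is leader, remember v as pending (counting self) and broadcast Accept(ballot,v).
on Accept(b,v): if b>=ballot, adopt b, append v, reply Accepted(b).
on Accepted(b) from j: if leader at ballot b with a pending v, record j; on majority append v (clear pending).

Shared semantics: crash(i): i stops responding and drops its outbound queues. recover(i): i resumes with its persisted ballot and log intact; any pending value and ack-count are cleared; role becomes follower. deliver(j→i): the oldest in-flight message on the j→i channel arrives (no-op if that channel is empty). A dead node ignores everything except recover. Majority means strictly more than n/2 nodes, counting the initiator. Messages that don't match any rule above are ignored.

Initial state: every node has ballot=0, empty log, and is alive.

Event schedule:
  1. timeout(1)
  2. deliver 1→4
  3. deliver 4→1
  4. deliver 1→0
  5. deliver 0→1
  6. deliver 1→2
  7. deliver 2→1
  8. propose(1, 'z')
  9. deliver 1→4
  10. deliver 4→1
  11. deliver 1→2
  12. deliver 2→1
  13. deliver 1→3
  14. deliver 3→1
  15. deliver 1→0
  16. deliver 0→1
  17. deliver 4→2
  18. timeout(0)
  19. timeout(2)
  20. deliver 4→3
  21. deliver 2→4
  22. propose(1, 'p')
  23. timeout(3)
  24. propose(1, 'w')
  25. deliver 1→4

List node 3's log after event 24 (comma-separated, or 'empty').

empty

step 1 timeout(1): 1={cand,b=6,log=-}
step 2 deliver 1→4: 4={foll,b=6,log=-}
step 3 deliver 4→1: —
step 4 deliver 1→0: 0={foll,b=6,log=-}
step 5 deliver 0→1: 1={lead,b=6,log=-}
step 6 deliver 1→2: 2={foll,b=6,log=-}
step 7 deliver 2→1: —
step 8 propose(1,'z'): —
step 9 deliver 1→4: 4={foll,b=6,log=z}
step 10 deliver 4→1: —
step 11 deliver 1→2: 2={foll,b=6,log=z}
step 12 deliver 2→1: 1={lead,b=6,log=z}
step 13 deliver 1→3: 3={foll,b=6,log=-}
step 14 deliver 3→1: —
step 15 deliver 1→0: 0={foll,b=6,log=z}
step 16 deliver 0→1: —
step 17 deliver 4→2: —
step 18 timeout(0): 0={cand,b=10,log=z}
step 19 timeout(2): 2={cand,b=12,log=z}
step 20 deliver 4→3: —
step 21 deliver 2→4: 4={foll,b=12,log=z}
step 22 propose(1,'p'): —
step 23 timeout(3): 3={cand,b=13,log=-}
step 24 propose(1,'w'): —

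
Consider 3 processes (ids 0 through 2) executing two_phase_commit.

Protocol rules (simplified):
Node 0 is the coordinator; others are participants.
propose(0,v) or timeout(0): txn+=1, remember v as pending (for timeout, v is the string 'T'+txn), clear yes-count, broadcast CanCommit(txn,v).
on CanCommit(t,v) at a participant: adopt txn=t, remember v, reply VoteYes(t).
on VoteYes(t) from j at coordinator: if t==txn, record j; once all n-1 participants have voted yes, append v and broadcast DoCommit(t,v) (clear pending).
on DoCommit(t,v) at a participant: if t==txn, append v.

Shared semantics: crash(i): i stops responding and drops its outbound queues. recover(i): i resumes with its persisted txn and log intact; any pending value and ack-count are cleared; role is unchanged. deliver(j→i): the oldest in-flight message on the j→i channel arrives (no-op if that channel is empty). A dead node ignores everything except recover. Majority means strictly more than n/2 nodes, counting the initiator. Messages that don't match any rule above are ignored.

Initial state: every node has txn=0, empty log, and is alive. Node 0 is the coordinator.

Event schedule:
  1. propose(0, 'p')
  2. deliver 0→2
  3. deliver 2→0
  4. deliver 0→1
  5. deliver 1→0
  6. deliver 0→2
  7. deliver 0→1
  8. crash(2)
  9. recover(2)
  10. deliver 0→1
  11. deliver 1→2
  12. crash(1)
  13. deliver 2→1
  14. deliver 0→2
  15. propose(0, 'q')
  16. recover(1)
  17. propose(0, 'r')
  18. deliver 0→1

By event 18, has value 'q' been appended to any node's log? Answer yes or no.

no

[1] propose(0,'p') → N0(coor t1 [-])
[2] deliver 0→2 → N2(part t1 [-])
[3] deliver 2→0 → ∅
[4] deliver 0→1 → N1(part t1 [-])
[5] deliver 1→0 → N0(coor t1 [p])
[6] deliver 0→2 → N2(part t1 [p])
[7] deliver 0→1 → N1(part t1 [p])
[8] crash(2) → N2(✗part t1 [p])
[9] recover(2) → N2(part t1 [p])
[10] deliver 0→1 → ∅
[11] deliver 1→2 → ∅
[12] crash(1) → N1(✗part t1 [p])
[13] deliver 2→1 → ∅
[14] deliver 0→2 → ∅
[15] propose(0,'q') → N0(coor t2 [p])
[16] recover(1) → N1(part t1 [p])
[17] propose(0,'r') → N0(coor t3 [p])
[18] deliver 0→1 → N1(part t2 [p])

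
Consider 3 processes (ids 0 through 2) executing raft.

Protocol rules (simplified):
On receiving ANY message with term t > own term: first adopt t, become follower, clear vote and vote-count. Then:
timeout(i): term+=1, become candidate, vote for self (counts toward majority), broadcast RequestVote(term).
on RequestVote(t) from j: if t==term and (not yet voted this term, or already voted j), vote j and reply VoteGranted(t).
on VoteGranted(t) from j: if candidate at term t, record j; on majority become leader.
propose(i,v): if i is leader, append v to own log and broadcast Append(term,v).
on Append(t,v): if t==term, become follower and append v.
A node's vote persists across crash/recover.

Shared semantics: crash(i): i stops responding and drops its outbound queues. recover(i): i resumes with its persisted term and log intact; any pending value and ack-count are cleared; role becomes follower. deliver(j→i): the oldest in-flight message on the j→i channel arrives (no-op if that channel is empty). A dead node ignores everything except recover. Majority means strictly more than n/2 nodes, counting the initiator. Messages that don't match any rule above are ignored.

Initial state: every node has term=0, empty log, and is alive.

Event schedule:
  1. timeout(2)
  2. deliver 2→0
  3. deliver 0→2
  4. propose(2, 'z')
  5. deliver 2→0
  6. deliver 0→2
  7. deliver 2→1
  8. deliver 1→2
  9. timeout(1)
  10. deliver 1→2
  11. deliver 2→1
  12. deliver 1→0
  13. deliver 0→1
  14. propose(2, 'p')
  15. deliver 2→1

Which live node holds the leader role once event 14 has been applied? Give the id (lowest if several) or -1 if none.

step 1 timeout(2): 2={cand,t=1,log=-}
step 2 deliver 2→0: 0={foll,t=1,log=-}
step 3 deliver 0→2: 2={lead,t=1,log=-}
step 4 propose(2,'z'): 2={lead,t=1,log=z}
step 5 deliver 2→0: 0={foll,t=1,log=z}
step 6 deliver 0→2: —
step 7 deliver 2→1: 1={foll,t=1,log=-}
step 8 deliver 1→2: —
step 9 timeout(1): 1={cand,t=2,log=-}
step 10 deliver 1→2: 2={foll,t=2,log=z}
step 11 deliver 2→1: —
step 12 deliver 1→0: 0={foll,t=2,log=z}
step 13 deliver 0→1: 1={lead,t=2,log=-}
step 14 propose(2,'p'): —

1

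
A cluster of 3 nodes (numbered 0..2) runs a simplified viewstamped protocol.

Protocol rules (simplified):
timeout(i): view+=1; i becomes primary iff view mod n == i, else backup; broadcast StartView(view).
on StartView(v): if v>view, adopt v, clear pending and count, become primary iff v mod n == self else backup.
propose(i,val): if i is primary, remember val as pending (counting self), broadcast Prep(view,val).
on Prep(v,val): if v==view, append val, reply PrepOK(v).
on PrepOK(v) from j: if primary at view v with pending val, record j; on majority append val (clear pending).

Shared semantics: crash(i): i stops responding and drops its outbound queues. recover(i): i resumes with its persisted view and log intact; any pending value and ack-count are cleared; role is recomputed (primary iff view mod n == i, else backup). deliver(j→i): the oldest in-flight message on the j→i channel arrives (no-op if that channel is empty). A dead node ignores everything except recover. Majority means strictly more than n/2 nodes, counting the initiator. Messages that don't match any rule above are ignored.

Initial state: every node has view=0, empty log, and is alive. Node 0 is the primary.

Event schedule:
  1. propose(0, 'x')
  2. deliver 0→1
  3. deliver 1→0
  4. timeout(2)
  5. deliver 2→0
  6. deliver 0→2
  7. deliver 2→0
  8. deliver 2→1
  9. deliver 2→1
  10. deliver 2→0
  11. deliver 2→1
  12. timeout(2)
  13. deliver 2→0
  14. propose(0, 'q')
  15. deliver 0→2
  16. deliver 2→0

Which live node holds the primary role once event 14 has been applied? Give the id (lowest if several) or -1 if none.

1. propose(0,'x'):  nop
2. deliver 0→1:  <1:back v0 x>
3. deliver 1→0:  <0:prim v0 x>
4. timeout(2):  <2:back v1 ->
5. deliver 2→0:  <0:back v1 x>
6. deliver 0→2:  nop
7. deliver 2→0:  nop
8. deliver 2→1:  <1:prim v1 x>
9. deliver 2→1:  nop
10. deliver 2→0:  nop
11. deliver 2→1:  nop
12. timeout(2):  <2:prim v2 ->
13. deliver 2→0:  <0:back v2 x>
14. propose(0,'q'):  nop

1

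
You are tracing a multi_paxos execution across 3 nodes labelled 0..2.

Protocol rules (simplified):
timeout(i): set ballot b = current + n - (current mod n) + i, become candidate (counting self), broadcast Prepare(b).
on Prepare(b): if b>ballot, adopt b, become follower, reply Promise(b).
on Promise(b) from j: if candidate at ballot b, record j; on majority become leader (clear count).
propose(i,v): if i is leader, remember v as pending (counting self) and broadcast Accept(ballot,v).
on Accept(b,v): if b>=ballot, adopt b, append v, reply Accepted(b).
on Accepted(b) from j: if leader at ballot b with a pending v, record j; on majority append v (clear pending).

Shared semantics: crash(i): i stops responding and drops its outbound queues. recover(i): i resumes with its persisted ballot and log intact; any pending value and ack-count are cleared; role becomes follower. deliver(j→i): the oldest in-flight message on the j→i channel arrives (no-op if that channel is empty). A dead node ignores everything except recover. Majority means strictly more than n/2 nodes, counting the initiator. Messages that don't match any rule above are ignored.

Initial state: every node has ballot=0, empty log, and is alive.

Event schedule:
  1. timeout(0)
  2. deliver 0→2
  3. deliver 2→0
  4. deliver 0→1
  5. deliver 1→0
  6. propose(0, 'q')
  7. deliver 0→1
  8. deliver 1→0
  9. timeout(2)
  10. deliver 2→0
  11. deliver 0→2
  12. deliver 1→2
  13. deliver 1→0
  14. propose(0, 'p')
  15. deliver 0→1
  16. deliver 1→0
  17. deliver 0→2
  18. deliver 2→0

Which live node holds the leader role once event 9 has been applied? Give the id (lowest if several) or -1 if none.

0

1. timeout(0):  <0:cand b3 ->
2. deliver 0→2:  <2:foll b3 ->
3. deliver 2→0:  <0:lead b3 ->
4. deliver 0→1:  <1:foll b3 ->
5. deliver 1→0:  nop
6. propose(0,'q'):  nop
7. deliver 0→1:  <1:foll b3 q>
8. deliver 1→0:  <0:lead b3 q>
9. timeout(2):  <2:cand b8 ->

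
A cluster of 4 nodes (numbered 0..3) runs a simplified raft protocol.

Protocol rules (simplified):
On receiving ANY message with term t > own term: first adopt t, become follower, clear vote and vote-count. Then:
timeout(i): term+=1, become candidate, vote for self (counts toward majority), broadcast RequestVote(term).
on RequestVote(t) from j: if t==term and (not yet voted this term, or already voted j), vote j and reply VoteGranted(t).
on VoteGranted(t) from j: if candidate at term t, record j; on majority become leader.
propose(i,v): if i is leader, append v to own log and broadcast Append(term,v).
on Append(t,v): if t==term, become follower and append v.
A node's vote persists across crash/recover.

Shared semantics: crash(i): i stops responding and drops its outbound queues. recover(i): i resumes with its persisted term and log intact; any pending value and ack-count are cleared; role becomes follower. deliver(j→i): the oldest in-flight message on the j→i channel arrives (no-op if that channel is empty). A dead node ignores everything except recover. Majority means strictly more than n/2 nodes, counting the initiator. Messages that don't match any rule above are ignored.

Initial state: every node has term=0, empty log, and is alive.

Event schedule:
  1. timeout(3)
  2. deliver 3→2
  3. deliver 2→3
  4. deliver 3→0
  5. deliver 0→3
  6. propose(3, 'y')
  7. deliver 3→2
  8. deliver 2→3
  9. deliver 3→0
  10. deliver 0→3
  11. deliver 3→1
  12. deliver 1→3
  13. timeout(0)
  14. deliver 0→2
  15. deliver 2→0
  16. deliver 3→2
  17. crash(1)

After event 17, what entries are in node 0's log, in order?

y

step 1 timeout(3): 3={cand,t=1,log=-}
step 2 deliver 3→2: 2={foll,t=1,log=-}
step 3 deliver 2→3: —
step 4 deliver 3→0: 0={foll,t=1,log=-}
step 5 deliver 0→3: 3={lead,t=1,log=-}
step 6 propose(3,'y'): 3={lead,t=1,log=y}
step 7 deliver 3→2: 2={foll,t=1,log=y}
step 8 deliver 2→3: —
step 9 deliver 3→0: 0={foll,t=1,log=y}
step 10 deliver 0→3: —
step 11 deliver 3→1: 1={foll,t=1,log=-}
step 12 deliver 1→3: —
step 13 timeout(0): 0={cand,t=2,log=y}
step 14 deliver 0→2: 2={foll,t=2,log=y}
step 15 deliver 2→0: —
step 16 deliver 3→2: —
step 17 crash(1): 1={✗foll,t=1,log=-}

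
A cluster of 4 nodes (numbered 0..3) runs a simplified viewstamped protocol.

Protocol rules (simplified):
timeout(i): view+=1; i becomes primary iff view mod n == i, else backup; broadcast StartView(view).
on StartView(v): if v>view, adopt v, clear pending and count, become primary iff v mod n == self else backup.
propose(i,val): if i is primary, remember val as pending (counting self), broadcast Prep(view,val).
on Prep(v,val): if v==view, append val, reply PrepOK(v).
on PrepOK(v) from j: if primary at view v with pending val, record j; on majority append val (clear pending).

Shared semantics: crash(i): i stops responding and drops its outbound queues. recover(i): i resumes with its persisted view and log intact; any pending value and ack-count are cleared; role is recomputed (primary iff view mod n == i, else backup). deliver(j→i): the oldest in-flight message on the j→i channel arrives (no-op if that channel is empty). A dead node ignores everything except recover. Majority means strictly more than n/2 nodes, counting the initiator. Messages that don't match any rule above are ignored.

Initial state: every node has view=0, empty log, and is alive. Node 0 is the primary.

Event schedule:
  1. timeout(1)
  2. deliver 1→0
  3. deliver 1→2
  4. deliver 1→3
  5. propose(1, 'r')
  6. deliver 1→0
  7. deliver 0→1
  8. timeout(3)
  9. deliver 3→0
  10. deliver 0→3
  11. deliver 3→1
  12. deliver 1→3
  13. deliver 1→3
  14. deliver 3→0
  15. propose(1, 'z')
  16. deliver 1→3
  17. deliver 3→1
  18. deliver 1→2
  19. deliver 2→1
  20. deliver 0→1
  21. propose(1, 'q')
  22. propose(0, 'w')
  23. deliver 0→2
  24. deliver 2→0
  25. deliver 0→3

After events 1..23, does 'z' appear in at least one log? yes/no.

step 1 timeout(1): 1={prim,v=1,log=-}
step 2 deliver 1→0: 0={back,v=1,log=-}
step 3 deliver 1→2: 2={back,v=1,log=-}
step 4 deliver 1→3: 3={back,v=1,log=-}
step 5 propose(1,'r'): —
step 6 deliver 1→0: 0={back,v=1,log=r}
step 7 deliver 0→1: —
step 8 timeout(3): 3={back,v=2,log=-}
step 9 deliver 3→0: 0={back,v=2,log=r}
step 10 deliver 0→3: —
step 11 deliver 3→1: 1={back,v=2,log=-}
step 12 deliver 1→3: —
step 13 deliver 1→3: —
step 14 deliver 3→0: —
step 15 propose(1,'z'): —
step 16 deliver 1→3: —
step 17 deliver 3→1: —
step 18 deliver 1→2: 2={back,v=1,log=r}
step 19 deliver 2→1: —
step 20 deliver 0→1: —
step 21 propose(1,'q'): —
step 22 propose(0,'w'): —
step 23 deliver 0→2: —

no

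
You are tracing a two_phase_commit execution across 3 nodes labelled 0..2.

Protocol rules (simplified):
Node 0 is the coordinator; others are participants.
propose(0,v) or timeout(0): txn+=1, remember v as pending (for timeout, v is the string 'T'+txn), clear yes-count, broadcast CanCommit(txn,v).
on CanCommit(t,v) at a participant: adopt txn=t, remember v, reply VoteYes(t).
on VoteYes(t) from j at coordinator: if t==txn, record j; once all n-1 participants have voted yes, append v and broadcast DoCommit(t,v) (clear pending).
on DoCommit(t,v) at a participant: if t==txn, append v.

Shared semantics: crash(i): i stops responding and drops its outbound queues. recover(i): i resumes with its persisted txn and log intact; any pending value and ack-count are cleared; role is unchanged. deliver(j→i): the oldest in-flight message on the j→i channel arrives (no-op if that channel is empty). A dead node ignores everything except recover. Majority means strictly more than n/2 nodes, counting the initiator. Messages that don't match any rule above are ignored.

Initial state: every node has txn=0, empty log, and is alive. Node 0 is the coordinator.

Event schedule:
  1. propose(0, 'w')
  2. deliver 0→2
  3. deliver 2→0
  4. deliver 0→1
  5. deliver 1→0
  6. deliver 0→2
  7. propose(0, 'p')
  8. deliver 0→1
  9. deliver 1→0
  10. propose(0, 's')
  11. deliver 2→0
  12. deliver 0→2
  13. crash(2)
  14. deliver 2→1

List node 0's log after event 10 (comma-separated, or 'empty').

w

step 1 propose(0,'w'): 0={coor,t=1,log=-}
step 2 deliver 0→2: 2={part,t=1,log=-}
step 3 deliver 2→0: —
step 4 deliver 0→1: 1={part,t=1,log=-}
step 5 deliver 1→0: 0={coor,t=1,log=w}
step 6 deliver 0→2: 2={part,t=1,log=w}
step 7 propose(0,'p'): 0={coor,t=2,log=w}
step 8 deliver 0→1: 1={part,t=1,log=w}
step 9 deliver 1→0: —
step 10 propose(0,'s'): 0={coor,t=3,log=w}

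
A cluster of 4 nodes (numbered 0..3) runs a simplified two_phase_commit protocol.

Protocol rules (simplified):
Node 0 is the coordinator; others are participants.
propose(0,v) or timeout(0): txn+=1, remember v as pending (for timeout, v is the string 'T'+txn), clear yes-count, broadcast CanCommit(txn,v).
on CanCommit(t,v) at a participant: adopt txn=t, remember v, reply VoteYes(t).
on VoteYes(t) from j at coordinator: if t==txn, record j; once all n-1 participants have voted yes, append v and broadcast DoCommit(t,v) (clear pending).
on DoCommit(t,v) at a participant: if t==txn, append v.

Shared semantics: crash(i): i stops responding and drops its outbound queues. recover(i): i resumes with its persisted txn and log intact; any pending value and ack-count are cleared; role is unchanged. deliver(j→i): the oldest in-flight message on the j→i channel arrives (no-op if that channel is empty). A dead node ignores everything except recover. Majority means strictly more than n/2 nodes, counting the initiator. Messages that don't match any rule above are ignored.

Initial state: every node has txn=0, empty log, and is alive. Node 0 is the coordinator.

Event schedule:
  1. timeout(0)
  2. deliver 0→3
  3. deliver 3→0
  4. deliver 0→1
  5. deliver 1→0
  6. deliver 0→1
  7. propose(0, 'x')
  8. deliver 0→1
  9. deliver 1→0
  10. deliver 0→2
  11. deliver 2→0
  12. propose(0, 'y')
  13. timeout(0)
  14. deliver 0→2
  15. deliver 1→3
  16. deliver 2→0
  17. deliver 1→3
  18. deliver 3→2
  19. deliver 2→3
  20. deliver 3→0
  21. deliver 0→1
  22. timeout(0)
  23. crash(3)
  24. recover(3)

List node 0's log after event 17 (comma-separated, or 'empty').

empty

1. timeout(0):  <0:coor t1 ->
2. deliver 0→3:  <3:part t1 ->
3. deliver 3→0:  nop
4. deliver 0→1:  <1:part t1 ->
5. deliver 1→0:  nop
6. deliver 0→1:  nop
7. propose(0,'x'):  <0:coor t2 ->
8. deliver 0→1:  <1:part t2 ->
9. deliver 1→0:  nop
10. deliver 0→2:  <2:part t1 ->
11. deliver 2→0:  nop
12. propose(0,'y'):  <0:coor t3 ->
13. timeout(0):  <0:coor t4 ->
14. deliver 0→2:  <2:part t2 ->
15. deliver 1→3:  nop
16. deliver 2→0:  nop
17. deliver 1→3:  nop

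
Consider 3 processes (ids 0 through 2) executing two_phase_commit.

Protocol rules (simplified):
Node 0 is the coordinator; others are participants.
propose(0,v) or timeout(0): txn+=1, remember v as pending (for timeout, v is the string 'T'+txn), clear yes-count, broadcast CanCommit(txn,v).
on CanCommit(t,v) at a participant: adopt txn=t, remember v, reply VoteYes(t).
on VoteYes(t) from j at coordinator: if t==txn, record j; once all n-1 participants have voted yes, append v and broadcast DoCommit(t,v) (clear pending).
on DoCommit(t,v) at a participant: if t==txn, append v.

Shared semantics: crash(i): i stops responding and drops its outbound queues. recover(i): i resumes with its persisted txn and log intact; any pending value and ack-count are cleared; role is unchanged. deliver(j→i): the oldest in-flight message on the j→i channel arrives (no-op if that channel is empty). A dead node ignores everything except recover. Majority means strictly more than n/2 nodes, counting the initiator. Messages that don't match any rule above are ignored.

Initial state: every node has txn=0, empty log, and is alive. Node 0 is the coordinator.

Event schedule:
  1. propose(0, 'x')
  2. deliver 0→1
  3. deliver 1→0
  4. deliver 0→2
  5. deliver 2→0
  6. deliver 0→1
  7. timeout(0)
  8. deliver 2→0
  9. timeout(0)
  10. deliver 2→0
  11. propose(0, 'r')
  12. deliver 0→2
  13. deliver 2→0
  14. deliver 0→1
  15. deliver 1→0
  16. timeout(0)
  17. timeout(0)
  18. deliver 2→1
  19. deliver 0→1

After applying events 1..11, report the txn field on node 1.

[1] propose(0,'x') → N0(coor t1 [-])
[2] deliver 0→1 → N1(part t1 [-])
[3] deliver 1→0 → ∅
[4] deliver 0→2 → N2(part t1 [-])
[5] deliver 2→0 → N0(coor t1 [x])
[6] deliver 0→1 → N1(part t1 [x])
[7] timeout(0) → N0(coor t2 [x])
[8] deliver 2→0 → ∅
[9] timeout(0) → N0(coor t3 [x])
[10] deliver 2→0 → ∅
[11] propose(0,'r') → N0(coor t4 [x])

1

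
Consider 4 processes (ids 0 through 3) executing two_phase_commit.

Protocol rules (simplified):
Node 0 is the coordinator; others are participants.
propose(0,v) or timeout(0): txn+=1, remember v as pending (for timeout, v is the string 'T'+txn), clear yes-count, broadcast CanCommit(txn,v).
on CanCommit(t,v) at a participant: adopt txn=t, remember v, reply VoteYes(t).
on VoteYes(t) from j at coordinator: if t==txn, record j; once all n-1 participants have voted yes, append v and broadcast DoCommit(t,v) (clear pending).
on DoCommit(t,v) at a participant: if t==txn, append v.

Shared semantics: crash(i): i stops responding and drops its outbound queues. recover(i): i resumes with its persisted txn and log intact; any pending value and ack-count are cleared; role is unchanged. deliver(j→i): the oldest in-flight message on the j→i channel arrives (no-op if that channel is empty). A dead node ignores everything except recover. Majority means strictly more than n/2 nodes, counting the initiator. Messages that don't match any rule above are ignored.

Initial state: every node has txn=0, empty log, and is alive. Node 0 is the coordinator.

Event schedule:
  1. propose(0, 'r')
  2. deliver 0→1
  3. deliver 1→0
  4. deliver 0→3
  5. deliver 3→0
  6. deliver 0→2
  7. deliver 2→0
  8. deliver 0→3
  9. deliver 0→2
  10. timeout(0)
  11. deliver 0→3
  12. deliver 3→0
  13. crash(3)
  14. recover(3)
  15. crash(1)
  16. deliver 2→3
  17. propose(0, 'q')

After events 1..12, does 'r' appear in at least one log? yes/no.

after 1 — propose(0,'r'): n0:coor/t1/[-]
after 2 — deliver 0→1: n1:part/t1/[-]
after 3 — deliver 1→0: ·
after 4 — deliver 0→3: n3:part/t1/[-]
after 5 — deliver 3→0: ·
after 6 — deliver 0→2: n2:part/t1/[-]
after 7 — deliver 2→0: n0:coor/t1/[r]
after 8 — deliver 0→3: n3:part/t1/[r]
after 9 — deliver 0→2: n2:part/t1/[r]
after 10 — timeout(0): n0:coor/t2/[r]
after 11 — deliver 0→3: n3:part/t2/[r]
after 12 — deliver 3→0: ·

yes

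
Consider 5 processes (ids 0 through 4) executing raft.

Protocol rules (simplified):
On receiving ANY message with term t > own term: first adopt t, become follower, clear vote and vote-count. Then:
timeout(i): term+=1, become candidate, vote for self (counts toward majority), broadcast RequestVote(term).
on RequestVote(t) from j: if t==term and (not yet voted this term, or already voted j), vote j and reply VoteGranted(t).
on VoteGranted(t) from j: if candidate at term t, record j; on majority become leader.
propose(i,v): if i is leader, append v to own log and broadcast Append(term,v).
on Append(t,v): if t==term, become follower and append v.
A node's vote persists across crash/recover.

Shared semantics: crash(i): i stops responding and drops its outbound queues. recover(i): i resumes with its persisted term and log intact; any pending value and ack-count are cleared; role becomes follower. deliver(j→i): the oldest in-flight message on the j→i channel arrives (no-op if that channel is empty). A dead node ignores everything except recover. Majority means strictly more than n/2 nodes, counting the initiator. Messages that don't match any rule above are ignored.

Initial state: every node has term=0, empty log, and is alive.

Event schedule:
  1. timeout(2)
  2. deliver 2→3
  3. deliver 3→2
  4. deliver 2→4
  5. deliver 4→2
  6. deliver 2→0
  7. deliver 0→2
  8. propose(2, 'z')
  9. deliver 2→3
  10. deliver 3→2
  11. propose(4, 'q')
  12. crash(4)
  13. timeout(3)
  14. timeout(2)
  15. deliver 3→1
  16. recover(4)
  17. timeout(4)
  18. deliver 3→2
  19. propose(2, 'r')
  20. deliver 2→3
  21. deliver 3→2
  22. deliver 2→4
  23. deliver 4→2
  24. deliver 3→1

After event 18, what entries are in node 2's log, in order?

z

after 1 — timeout(2): n2:cand/t1/[-]
after 2 — deliver 2→3: n3:foll/t1/[-]
after 3 — deliver 3→2: ·
after 4 — deliver 2→4: n4:foll/t1/[-]
after 5 — deliver 4→2: n2:lead/t1/[-]
after 6 — deliver 2→0: n0:foll/t1/[-]
after 7 — deliver 0→2: ·
after 8 — propose(2,'z'): n2:lead/t1/[z]
after 9 — deliver 2→3: n3:foll/t1/[z]
after 10 — deliver 3→2: ·
after 11 — propose(4,'q'): ·
after 12 — crash(4): n4:✗foll/t1/[-]
after 13 — timeout(3): n3:cand/t2/[z]
after 14 — timeout(2): n2:cand/t2/[z]
after 15 — deliver 3→1: n1:foll/t2/[-]
after 16 — recover(4): n4:foll/t1/[-]
after 17 — timeout(4): n4:cand/t2/[-]
after 18 — deliver 3→2: ·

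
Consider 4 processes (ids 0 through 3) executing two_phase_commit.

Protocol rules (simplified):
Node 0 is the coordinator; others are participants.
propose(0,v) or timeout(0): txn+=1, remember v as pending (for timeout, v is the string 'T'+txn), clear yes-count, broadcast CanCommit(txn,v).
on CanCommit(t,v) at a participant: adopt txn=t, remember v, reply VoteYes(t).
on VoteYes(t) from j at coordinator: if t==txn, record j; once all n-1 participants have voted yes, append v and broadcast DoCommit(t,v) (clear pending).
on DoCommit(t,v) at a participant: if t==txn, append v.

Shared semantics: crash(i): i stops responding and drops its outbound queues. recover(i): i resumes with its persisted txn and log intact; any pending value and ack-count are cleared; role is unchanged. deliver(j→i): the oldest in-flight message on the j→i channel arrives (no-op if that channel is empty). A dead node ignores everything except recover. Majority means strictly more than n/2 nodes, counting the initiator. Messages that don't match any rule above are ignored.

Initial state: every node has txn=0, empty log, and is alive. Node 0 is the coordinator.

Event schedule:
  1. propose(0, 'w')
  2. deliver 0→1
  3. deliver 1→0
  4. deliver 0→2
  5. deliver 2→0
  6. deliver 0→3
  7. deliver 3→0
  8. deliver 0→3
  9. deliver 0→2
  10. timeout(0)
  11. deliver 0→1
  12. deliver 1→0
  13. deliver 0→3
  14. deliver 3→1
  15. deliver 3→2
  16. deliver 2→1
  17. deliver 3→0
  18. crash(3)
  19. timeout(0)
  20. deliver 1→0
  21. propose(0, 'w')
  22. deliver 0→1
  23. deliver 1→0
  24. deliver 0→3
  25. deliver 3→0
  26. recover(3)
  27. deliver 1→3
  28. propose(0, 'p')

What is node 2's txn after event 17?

[1] propose(0,'w') → N0(coor t1 [-])
[2] deliver 0→1 → N1(part t1 [-])
[3] deliver 1→0 → ∅
[4] deliver 0→2 → N2(part t1 [-])
[5] deliver 2→0 → ∅
[6] deliver 0→3 → N3(part t1 [-])
[7] deliver 3→0 → N0(coor t1 [w])
[8] deliver 0→3 → N3(part t1 [w])
[9] deliver 0→2 → N2(part t1 [w])
[10] timeout(0) → N0(coor t2 [w])
[11] deliver 0→1 → N1(part t1 [w])
[12] deliver 1→0 → ∅
[13] deliver 0→3 → N3(part t2 [w])
[14] deliver 3→1 → ∅
[15] deliver 3→2 → ∅
[16] deliver 2→1 → ∅
[17] deliver 3→0 → ∅

1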